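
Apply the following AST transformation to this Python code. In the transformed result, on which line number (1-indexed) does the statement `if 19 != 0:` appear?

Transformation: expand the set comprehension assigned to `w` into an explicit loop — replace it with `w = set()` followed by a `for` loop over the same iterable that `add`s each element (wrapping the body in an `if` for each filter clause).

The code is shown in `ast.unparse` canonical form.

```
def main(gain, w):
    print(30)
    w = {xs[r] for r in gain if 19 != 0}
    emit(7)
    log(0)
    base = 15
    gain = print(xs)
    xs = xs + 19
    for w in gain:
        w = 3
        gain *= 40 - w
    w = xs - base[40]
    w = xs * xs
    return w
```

Transformed code:
def main(gain, w):
    print(30)
    w = set()
    for r in gain:
        if 19 != 0:
            w.add(xs[r])
    emit(7)
    log(0)
    base = 15
    gain = print(xs)
    xs = xs + 19
    for w in gain:
        w = 3
        gain *= 40 - w
    w = xs - base[40]
    w = xs * xs
    return w

5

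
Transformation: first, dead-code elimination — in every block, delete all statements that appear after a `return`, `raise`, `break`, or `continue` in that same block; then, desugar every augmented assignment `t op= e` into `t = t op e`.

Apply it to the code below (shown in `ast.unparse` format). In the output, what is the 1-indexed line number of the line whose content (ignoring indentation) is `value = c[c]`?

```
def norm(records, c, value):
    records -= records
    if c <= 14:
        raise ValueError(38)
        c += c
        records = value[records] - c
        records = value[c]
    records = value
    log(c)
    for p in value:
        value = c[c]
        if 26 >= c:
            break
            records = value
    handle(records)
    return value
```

Transformed code:
def norm(records, c, value):
    records = records - records
    if c <= 14:
        raise ValueError(38)
    records = value
    log(c)
    for p in value:
        value = c[c]
        if 26 >= c:
            break
    handle(records)
    return value

8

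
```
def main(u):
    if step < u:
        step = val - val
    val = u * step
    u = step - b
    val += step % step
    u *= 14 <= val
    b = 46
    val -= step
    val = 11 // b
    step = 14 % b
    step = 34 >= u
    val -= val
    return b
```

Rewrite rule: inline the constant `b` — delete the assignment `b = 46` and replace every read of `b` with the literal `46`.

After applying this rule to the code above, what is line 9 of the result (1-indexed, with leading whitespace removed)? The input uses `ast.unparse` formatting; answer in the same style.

val = 11 // 46

Transformed code:
def main(u):
    if step < u:
        step = val - val
    val = u * step
    u = step - 46
    val += step % step
    u *= 14 <= val
    val -= step
    val = 11 // 46
    step = 14 % 46
    step = 34 >= u
    val -= val
    return 46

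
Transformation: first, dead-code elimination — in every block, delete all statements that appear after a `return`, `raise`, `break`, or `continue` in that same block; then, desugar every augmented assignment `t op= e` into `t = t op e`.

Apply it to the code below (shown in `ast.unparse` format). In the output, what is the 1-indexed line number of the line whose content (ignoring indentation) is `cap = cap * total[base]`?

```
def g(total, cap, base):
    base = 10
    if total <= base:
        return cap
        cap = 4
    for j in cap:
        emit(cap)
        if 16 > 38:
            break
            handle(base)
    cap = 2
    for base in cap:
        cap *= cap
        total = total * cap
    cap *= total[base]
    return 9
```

Transformed code:
def g(total, cap, base):
    base = 10
    if total <= base:
        return cap
    for j in cap:
        emit(cap)
        if 16 > 38:
            break
    cap = 2
    for base in cap:
        cap = cap * cap
        total = total * cap
    cap = cap * total[base]
    return 9

13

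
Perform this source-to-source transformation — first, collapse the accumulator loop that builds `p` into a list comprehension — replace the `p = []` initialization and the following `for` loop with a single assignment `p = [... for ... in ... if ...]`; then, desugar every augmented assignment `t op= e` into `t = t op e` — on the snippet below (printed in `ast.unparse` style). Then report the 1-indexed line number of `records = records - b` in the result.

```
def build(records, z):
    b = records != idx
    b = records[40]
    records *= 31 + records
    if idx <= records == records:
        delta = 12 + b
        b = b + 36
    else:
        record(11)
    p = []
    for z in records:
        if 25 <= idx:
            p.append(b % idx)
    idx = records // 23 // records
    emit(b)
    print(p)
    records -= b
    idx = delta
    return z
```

Transformed code:
def build(records, z):
    b = records != idx
    b = records[40]
    records = records * (31 + records)
    if idx <= records == records:
        delta = 12 + b
        b = b + 36
    else:
        record(11)
    p = [b % idx for z in records if 25 <= idx]
    idx = records // 23 // records
    emit(b)
    print(p)
    records = records - b
    idx = delta
    return z

14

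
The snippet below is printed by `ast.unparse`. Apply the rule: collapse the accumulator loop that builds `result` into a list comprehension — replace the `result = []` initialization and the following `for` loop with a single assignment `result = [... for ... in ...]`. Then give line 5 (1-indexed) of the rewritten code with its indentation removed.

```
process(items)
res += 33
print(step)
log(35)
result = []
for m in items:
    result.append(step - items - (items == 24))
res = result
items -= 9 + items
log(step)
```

result = [step - items - (items == 24) for m in items]

Transformed code:
process(items)
res += 33
print(step)
log(35)
result = [step - items - (items == 24) for m in items]
res = result
items -= 9 + items
log(step)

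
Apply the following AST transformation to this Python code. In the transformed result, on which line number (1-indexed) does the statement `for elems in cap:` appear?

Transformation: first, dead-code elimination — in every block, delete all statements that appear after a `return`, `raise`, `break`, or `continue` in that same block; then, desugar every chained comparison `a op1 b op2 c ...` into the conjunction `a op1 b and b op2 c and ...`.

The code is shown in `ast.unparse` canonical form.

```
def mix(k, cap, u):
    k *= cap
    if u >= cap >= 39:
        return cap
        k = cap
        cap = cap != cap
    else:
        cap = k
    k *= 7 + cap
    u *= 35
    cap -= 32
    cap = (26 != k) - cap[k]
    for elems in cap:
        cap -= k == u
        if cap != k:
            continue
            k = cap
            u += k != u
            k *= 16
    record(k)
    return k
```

Transformed code:
def mix(k, cap, u):
    k *= cap
    if u >= cap and cap >= 39:
        return cap
    else:
        cap = k
    k *= 7 + cap
    u *= 35
    cap -= 32
    cap = (26 != k) - cap[k]
    for elems in cap:
        cap -= k == u
        if cap != k:
            continue
    record(k)
    return k

11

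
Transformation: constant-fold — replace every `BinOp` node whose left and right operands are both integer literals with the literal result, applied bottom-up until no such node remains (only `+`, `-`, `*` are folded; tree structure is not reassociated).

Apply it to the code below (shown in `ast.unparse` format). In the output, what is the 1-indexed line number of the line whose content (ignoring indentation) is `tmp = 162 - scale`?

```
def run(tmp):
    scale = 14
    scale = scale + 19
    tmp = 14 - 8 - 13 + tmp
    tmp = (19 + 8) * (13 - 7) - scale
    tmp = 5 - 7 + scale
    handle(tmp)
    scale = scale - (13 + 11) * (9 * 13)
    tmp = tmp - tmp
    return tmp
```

Transformed code:
def run(tmp):
    scale = 14
    scale = scale + 19
    tmp = -7 + tmp
    tmp = 162 - scale
    tmp = -2 + scale
    handle(tmp)
    scale = scale - 2808
    tmp = tmp - tmp
    return tmp

5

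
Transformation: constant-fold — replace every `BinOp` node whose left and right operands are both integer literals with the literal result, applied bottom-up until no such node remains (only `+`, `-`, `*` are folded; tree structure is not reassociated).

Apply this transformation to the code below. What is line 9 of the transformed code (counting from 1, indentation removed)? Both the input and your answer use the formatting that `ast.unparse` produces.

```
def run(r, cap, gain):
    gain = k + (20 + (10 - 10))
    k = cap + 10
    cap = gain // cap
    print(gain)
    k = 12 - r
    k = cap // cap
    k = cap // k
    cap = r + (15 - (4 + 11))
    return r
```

cap = r + 0

Transformed code:
def run(r, cap, gain):
    gain = k + 20
    k = cap + 10
    cap = gain // cap
    print(gain)
    k = 12 - r
    k = cap // cap
    k = cap // k
    cap = r + 0
    return r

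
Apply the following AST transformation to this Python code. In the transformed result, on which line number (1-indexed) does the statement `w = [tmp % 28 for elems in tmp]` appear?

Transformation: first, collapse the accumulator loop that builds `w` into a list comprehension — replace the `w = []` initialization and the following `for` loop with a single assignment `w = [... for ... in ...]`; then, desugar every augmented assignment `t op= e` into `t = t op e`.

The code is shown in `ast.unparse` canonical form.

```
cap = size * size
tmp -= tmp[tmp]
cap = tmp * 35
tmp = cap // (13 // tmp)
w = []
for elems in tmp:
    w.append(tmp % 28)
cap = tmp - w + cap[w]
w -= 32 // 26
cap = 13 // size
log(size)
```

5

Transformed code:
cap = size * size
tmp = tmp - tmp[tmp]
cap = tmp * 35
tmp = cap // (13 // tmp)
w = [tmp % 28 for elems in tmp]
cap = tmp - w + cap[w]
w = w - 32 // 26
cap = 13 // size
log(size)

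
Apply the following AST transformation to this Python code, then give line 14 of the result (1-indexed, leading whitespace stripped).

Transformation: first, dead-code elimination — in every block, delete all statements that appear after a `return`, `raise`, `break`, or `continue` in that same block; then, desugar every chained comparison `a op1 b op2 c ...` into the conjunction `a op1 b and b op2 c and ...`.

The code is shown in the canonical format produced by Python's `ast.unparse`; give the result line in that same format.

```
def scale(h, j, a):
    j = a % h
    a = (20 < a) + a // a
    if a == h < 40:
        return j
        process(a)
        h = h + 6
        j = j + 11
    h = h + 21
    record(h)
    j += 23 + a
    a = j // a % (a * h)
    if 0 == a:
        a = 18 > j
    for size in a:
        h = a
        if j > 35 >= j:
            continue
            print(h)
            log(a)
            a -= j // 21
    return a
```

Transformed code:
def scale(h, j, a):
    j = a % h
    a = (20 < a) + a // a
    if a == h and h < 40:
        return j
    h = h + 21
    record(h)
    j += 23 + a
    a = j // a % (a * h)
    if 0 == a:
        a = 18 > j
    for size in a:
        h = a
        if j > 35 and 35 >= j:
            continue
    return a

if j > 35 and 35 >= j:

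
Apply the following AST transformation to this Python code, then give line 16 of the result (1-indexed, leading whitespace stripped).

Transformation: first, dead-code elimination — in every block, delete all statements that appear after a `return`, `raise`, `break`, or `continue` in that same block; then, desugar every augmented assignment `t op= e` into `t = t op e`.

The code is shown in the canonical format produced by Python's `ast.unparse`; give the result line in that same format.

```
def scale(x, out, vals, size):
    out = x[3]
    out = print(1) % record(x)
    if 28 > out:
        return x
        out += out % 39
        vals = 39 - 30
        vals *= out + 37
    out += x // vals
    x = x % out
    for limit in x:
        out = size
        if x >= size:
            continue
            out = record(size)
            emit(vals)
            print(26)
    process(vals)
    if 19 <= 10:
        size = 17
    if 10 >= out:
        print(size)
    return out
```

Transformed code:
def scale(x, out, vals, size):
    out = x[3]
    out = print(1) % record(x)
    if 28 > out:
        return x
    out = out + x // vals
    x = x % out
    for limit in x:
        out = size
        if x >= size:
            continue
    process(vals)
    if 19 <= 10:
        size = 17
    if 10 >= out:
        print(size)
    return out

print(size)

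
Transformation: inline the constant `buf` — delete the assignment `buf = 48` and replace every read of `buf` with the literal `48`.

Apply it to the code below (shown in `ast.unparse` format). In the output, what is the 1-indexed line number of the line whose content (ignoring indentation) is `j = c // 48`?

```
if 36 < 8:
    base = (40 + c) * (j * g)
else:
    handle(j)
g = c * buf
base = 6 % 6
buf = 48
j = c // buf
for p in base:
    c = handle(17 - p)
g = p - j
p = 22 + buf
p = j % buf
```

Transformed code:
if 36 < 8:
    base = (40 + c) * (j * g)
else:
    handle(j)
g = c * 48
base = 6 % 6
j = c // 48
for p in base:
    c = handle(17 - p)
g = p - j
p = 22 + 48
p = j % 48

7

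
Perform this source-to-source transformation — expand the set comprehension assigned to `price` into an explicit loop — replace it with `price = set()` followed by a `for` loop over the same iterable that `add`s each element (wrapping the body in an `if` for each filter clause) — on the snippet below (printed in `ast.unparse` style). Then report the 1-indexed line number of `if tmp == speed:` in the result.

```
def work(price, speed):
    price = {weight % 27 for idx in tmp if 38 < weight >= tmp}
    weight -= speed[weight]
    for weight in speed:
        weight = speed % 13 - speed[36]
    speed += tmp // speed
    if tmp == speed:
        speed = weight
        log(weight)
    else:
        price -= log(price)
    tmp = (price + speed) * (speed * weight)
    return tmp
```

10

Transformed code:
def work(price, speed):
    price = set()
    for idx in tmp:
        if 38 < weight >= tmp:
            price.add(weight % 27)
    weight -= speed[weight]
    for weight in speed:
        weight = speed % 13 - speed[36]
    speed += tmp // speed
    if tmp == speed:
        speed = weight
        log(weight)
    else:
        price -= log(price)
    tmp = (price + speed) * (speed * weight)
    return tmp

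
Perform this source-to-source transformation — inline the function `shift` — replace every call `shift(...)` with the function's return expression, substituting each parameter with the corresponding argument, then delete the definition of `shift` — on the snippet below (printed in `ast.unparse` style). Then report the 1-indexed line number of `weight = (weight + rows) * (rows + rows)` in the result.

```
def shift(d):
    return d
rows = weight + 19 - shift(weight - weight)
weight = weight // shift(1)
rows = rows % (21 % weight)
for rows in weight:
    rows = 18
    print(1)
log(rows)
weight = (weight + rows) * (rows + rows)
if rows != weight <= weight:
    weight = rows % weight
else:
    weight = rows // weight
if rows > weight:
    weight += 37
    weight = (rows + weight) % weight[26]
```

8

Transformed code:
rows = weight + 19 - (weight - weight)
weight = weight // 1
rows = rows % (21 % weight)
for rows in weight:
    rows = 18
    print(1)
log(rows)
weight = (weight + rows) * (rows + rows)
if rows != weight <= weight:
    weight = rows % weight
else:
    weight = rows // weight
if rows > weight:
    weight += 37
    weight = (rows + weight) % weight[26]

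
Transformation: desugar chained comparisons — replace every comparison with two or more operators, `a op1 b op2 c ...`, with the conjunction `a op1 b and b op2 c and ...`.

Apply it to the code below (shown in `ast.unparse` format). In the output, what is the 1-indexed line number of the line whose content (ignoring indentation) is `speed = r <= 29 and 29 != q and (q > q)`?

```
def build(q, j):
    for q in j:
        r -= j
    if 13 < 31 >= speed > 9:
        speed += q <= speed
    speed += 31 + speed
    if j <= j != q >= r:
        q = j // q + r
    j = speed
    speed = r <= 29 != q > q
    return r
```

Transformed code:
def build(q, j):
    for q in j:
        r -= j
    if 13 < 31 and 31 >= speed and (speed > 9):
        speed += q <= speed
    speed += 31 + speed
    if j <= j and j != q and (q >= r):
        q = j // q + r
    j = speed
    speed = r <= 29 and 29 != q and (q > q)
    return r

10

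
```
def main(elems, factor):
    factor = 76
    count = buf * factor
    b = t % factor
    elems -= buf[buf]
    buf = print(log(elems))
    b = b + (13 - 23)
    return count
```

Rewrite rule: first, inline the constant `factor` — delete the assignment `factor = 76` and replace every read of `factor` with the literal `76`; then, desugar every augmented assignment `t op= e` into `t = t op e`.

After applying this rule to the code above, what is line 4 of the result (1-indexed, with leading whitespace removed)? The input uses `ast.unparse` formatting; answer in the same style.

Transformed code:
def main(elems, factor):
    count = buf * 76
    b = t % 76
    elems = elems - buf[buf]
    buf = print(log(elems))
    b = b + (13 - 23)
    return count

elems = elems - buf[buf]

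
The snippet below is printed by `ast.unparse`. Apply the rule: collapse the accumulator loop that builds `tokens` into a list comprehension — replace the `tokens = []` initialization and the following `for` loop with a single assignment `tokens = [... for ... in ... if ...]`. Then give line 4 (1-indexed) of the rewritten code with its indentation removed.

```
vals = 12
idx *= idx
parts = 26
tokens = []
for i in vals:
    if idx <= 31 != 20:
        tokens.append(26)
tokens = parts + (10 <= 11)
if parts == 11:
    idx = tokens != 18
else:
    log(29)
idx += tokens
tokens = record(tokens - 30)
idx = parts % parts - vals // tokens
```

tokens = [26 for i in vals if idx <= 31 != 20]

Transformed code:
vals = 12
idx *= idx
parts = 26
tokens = [26 for i in vals if idx <= 31 != 20]
tokens = parts + (10 <= 11)
if parts == 11:
    idx = tokens != 18
else:
    log(29)
idx += tokens
tokens = record(tokens - 30)
idx = parts % parts - vals // tokens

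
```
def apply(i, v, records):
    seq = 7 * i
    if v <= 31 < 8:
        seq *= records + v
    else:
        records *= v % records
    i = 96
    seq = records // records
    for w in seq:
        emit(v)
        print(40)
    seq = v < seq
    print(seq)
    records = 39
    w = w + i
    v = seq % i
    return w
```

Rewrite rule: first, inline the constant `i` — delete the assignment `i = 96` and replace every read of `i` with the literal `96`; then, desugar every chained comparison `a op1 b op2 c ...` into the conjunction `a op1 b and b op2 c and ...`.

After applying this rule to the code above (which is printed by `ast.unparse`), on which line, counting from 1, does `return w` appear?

16

Transformed code:
def apply(i, v, records):
    seq = 7 * 96
    if v <= 31 and 31 < 8:
        seq *= records + v
    else:
        records *= v % records
    seq = records // records
    for w in seq:
        emit(v)
        print(40)
    seq = v < seq
    print(seq)
    records = 39
    w = w + 96
    v = seq % 96
    return w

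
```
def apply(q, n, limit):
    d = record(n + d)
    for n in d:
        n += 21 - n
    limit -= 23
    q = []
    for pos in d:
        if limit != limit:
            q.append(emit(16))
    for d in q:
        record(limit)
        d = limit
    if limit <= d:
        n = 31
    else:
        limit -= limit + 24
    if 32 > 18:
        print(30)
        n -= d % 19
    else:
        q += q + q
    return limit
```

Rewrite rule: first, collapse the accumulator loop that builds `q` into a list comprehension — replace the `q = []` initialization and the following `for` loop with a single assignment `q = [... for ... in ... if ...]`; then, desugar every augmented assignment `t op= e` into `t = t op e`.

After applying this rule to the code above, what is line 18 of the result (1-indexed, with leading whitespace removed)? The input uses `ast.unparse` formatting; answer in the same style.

q = q + (q + q)

Transformed code:
def apply(q, n, limit):
    d = record(n + d)
    for n in d:
        n = n + (21 - n)
    limit = limit - 23
    q = [emit(16) for pos in d if limit != limit]
    for d in q:
        record(limit)
        d = limit
    if limit <= d:
        n = 31
    else:
        limit = limit - (limit + 24)
    if 32 > 18:
        print(30)
        n = n - d % 19
    else:
        q = q + (q + q)
    return limit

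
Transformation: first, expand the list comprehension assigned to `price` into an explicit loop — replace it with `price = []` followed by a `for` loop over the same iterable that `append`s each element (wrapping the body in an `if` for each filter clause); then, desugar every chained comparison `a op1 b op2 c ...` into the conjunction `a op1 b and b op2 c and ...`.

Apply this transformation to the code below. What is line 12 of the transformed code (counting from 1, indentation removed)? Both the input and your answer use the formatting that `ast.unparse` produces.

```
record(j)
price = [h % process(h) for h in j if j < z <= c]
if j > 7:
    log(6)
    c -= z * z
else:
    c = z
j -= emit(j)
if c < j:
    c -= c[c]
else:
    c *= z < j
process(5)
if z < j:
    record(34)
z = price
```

Transformed code:
record(j)
price = []
for h in j:
    if j < z and z <= c:
        price.append(h % process(h))
if j > 7:
    log(6)
    c -= z * z
else:
    c = z
j -= emit(j)
if c < j:
    c -= c[c]
else:
    c *= z < j
process(5)
if z < j:
    record(34)
z = price

if c < j:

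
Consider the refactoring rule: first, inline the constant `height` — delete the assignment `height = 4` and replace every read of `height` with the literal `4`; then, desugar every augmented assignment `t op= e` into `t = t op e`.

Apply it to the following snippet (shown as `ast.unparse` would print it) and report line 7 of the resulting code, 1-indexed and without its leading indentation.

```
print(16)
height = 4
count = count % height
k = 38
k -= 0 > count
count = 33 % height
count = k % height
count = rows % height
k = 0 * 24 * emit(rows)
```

Transformed code:
print(16)
count = count % 4
k = 38
k = k - (0 > count)
count = 33 % 4
count = k % 4
count = rows % 4
k = 0 * 24 * emit(rows)

count = rows % 4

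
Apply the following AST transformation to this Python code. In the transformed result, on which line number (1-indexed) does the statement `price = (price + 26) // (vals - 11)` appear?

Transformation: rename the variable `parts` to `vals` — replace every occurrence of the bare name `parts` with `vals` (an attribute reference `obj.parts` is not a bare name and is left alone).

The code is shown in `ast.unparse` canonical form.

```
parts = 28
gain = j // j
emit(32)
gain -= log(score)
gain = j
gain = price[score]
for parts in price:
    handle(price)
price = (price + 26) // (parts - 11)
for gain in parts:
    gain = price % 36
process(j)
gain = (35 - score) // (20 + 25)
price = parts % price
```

9

Transformed code:
vals = 28
gain = j // j
emit(32)
gain -= log(score)
gain = j
gain = price[score]
for vals in price:
    handle(price)
price = (price + 26) // (vals - 11)
for gain in vals:
    gain = price % 36
process(j)
gain = (35 - score) // (20 + 25)
price = vals % price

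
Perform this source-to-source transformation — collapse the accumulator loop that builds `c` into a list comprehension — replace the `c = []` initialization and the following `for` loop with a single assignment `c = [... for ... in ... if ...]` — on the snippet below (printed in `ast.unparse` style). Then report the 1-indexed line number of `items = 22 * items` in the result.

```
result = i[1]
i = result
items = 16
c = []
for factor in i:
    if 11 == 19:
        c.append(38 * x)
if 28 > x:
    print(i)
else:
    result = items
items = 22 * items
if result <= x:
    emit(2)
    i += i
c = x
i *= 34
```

9

Transformed code:
result = i[1]
i = result
items = 16
c = [38 * x for factor in i if 11 == 19]
if 28 > x:
    print(i)
else:
    result = items
items = 22 * items
if result <= x:
    emit(2)
    i += i
c = x
i *= 34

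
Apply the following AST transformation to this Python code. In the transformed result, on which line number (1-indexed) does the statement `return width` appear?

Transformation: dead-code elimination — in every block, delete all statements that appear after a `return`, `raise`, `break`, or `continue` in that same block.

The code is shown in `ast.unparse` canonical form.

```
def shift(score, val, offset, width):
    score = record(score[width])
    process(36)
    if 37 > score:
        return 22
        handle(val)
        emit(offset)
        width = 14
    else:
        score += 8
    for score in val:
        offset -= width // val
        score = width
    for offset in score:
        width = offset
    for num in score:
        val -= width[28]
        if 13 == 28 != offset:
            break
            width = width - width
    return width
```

Transformed code:
def shift(score, val, offset, width):
    score = record(score[width])
    process(36)
    if 37 > score:
        return 22
    else:
        score += 8
    for score in val:
        offset -= width // val
        score = width
    for offset in score:
        width = offset
    for num in score:
        val -= width[28]
        if 13 == 28 != offset:
            break
    return width

17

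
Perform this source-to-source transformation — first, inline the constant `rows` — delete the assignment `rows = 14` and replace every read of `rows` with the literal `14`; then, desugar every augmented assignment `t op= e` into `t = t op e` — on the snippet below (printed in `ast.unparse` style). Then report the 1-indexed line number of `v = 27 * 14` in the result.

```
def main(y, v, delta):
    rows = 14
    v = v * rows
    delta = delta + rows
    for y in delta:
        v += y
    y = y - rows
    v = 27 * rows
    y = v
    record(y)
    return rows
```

7

Transformed code:
def main(y, v, delta):
    v = v * 14
    delta = delta + 14
    for y in delta:
        v = v + y
    y = y - 14
    v = 27 * 14
    y = v
    record(y)
    return 14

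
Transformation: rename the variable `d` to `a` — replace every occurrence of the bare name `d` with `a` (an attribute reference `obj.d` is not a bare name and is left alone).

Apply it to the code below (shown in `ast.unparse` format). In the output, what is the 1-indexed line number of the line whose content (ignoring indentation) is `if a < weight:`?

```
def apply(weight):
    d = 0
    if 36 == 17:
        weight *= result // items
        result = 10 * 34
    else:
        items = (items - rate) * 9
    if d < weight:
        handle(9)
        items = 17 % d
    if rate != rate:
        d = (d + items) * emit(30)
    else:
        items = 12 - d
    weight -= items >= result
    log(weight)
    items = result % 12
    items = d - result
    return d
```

Transformed code:
def apply(weight):
    a = 0
    if 36 == 17:
        weight *= result // items
        result = 10 * 34
    else:
        items = (items - rate) * 9
    if a < weight:
        handle(9)
        items = 17 % a
    if rate != rate:
        a = (a + items) * emit(30)
    else:
        items = 12 - a
    weight -= items >= result
    log(weight)
    items = result % 12
    items = a - result
    return a

8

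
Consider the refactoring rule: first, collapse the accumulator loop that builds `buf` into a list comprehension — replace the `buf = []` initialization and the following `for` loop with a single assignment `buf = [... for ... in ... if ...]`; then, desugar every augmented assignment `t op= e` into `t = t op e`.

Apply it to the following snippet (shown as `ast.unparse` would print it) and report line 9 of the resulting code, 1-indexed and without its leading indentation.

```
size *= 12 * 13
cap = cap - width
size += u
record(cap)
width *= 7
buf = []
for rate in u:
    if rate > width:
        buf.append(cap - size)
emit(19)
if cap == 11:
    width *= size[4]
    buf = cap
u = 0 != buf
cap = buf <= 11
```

Transformed code:
size = size * (12 * 13)
cap = cap - width
size = size + u
record(cap)
width = width * 7
buf = [cap - size for rate in u if rate > width]
emit(19)
if cap == 11:
    width = width * size[4]
    buf = cap
u = 0 != buf
cap = buf <= 11

width = width * size[4]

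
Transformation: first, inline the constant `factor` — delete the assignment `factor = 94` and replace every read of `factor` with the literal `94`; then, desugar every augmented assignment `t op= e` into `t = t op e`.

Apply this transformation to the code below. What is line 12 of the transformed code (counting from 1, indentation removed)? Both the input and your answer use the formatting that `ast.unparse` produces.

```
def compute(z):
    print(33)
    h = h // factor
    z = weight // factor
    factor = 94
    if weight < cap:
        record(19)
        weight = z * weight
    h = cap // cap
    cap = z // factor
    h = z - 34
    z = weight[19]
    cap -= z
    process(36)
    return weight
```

cap = cap - z

Transformed code:
def compute(z):
    print(33)
    h = h // 94
    z = weight // 94
    if weight < cap:
        record(19)
        weight = z * weight
    h = cap // cap
    cap = z // 94
    h = z - 34
    z = weight[19]
    cap = cap - z
    process(36)
    return weight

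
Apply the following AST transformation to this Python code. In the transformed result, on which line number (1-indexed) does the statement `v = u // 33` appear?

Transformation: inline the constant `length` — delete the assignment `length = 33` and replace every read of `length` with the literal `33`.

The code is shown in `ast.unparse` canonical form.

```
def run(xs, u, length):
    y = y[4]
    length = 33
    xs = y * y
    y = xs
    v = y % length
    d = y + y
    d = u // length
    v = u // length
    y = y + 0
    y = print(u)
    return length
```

Transformed code:
def run(xs, u, length):
    y = y[4]
    xs = y * y
    y = xs
    v = y % 33
    d = y + y
    d = u // 33
    v = u // 33
    y = y + 0
    y = print(u)
    return 33

8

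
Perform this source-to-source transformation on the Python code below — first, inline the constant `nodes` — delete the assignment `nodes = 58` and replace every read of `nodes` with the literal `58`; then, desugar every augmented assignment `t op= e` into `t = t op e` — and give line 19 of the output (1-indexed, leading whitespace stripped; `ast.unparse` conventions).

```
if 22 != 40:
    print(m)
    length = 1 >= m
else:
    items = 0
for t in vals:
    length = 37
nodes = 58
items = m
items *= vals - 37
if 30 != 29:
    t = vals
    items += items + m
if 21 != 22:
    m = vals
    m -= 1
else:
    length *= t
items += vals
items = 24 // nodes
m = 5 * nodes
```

items = 24 // 58

Transformed code:
if 22 != 40:
    print(m)
    length = 1 >= m
else:
    items = 0
for t in vals:
    length = 37
items = m
items = items * (vals - 37)
if 30 != 29:
    t = vals
    items = items + (items + m)
if 21 != 22:
    m = vals
    m = m - 1
else:
    length = length * t
items = items + vals
items = 24 // 58
m = 5 * 58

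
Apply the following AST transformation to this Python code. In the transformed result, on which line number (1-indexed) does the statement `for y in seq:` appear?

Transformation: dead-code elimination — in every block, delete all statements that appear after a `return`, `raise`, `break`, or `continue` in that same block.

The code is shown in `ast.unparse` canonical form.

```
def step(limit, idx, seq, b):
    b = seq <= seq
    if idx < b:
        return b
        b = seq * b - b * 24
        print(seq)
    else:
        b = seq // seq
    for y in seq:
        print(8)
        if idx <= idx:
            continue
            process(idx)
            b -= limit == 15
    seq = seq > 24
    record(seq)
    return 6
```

7

Transformed code:
def step(limit, idx, seq, b):
    b = seq <= seq
    if idx < b:
        return b
    else:
        b = seq // seq
    for y in seq:
        print(8)
        if idx <= idx:
            continue
    seq = seq > 24
    record(seq)
    return 6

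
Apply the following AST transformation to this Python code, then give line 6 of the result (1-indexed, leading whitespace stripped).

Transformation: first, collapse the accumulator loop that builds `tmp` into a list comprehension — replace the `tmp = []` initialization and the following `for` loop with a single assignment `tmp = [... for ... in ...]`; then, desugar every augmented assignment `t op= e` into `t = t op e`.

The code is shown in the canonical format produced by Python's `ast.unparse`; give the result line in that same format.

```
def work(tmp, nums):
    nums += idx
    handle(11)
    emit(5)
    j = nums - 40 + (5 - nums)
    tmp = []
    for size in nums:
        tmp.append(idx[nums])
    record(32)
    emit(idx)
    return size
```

tmp = [idx[nums] for size in nums]

Transformed code:
def work(tmp, nums):
    nums = nums + idx
    handle(11)
    emit(5)
    j = nums - 40 + (5 - nums)
    tmp = [idx[nums] for size in nums]
    record(32)
    emit(idx)
    return size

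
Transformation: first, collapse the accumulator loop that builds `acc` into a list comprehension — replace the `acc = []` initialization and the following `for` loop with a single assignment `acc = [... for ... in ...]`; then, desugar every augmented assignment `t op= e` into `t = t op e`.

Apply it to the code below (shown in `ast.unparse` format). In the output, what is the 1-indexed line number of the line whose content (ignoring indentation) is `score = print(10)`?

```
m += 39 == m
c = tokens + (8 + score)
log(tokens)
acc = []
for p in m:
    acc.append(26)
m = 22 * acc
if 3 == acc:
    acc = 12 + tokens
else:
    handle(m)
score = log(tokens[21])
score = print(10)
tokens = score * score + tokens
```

11

Transformed code:
m = m + (39 == m)
c = tokens + (8 + score)
log(tokens)
acc = [26 for p in m]
m = 22 * acc
if 3 == acc:
    acc = 12 + tokens
else:
    handle(m)
score = log(tokens[21])
score = print(10)
tokens = score * score + tokens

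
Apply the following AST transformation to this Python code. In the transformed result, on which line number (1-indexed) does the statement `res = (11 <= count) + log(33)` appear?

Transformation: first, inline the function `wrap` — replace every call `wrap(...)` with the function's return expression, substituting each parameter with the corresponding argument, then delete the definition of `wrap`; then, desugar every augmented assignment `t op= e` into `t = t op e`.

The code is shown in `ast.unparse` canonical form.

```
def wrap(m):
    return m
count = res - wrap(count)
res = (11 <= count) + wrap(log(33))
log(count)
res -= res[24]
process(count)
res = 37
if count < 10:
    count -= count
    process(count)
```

Transformed code:
count = res - count
res = (11 <= count) + log(33)
log(count)
res = res - res[24]
process(count)
res = 37
if count < 10:
    count = count - count
    process(count)

2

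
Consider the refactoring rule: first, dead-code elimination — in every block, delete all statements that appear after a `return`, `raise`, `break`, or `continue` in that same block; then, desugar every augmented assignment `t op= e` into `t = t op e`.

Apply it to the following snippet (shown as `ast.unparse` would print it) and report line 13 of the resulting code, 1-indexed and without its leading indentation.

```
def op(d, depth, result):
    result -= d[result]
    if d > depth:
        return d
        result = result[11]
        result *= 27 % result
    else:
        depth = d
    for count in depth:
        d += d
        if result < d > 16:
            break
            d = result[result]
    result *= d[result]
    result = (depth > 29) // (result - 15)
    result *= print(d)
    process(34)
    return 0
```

Transformed code:
def op(d, depth, result):
    result = result - d[result]
    if d > depth:
        return d
    else:
        depth = d
    for count in depth:
        d = d + d
        if result < d > 16:
            break
    result = result * d[result]
    result = (depth > 29) // (result - 15)
    result = result * print(d)
    process(34)
    return 0

result = result * print(d)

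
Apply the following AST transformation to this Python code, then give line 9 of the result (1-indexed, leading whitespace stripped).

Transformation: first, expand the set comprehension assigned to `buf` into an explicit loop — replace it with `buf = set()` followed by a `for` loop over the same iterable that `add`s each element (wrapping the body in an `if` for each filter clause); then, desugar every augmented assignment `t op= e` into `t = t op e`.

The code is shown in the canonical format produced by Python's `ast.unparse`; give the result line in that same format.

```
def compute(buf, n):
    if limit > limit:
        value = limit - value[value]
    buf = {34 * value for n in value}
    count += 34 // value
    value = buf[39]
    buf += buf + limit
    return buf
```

buf = buf + (buf + limit)

Transformed code:
def compute(buf, n):
    if limit > limit:
        value = limit - value[value]
    buf = set()
    for n in value:
        buf.add(34 * value)
    count = count + 34 // value
    value = buf[39]
    buf = buf + (buf + limit)
    return buf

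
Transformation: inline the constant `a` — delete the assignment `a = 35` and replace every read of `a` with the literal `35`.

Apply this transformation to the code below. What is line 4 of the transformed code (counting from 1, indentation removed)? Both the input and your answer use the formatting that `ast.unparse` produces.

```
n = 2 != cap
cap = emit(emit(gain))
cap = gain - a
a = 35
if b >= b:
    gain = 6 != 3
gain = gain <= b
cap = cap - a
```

Transformed code:
n = 2 != cap
cap = emit(emit(gain))
cap = gain - 35
if b >= b:
    gain = 6 != 3
gain = gain <= b
cap = cap - 35

if b >= b:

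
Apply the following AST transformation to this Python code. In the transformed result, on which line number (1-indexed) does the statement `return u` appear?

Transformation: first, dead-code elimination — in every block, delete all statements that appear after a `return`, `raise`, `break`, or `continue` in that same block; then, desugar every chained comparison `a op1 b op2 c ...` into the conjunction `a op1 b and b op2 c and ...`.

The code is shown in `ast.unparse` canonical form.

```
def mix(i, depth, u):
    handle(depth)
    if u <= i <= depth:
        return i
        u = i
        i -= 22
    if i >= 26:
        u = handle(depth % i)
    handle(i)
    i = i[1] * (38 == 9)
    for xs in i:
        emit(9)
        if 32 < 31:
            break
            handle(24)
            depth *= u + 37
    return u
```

Transformed code:
def mix(i, depth, u):
    handle(depth)
    if u <= i and i <= depth:
        return i
    if i >= 26:
        u = handle(depth % i)
    handle(i)
    i = i[1] * (38 == 9)
    for xs in i:
        emit(9)
        if 32 < 31:
            break
    return u

13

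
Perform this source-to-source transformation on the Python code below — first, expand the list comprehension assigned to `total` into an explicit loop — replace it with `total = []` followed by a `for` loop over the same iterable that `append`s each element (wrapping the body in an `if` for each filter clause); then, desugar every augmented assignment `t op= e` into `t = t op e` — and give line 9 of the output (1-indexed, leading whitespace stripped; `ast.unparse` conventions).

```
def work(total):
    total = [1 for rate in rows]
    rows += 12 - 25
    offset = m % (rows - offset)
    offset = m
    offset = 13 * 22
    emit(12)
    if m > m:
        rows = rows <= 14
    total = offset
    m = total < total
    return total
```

Transformed code:
def work(total):
    total = []
    for rate in rows:
        total.append(1)
    rows = rows + (12 - 25)
    offset = m % (rows - offset)
    offset = m
    offset = 13 * 22
    emit(12)
    if m > m:
        rows = rows <= 14
    total = offset
    m = total < total
    return total

emit(12)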